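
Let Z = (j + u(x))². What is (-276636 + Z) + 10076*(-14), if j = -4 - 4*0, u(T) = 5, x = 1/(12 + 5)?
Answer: -417699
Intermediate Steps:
x = 1/17 ≈ 0.058824
j = -4 (j = -4 + 0 = -4)
Z = 1 (Z = (-4 + 5)² = 1² = 1)
(-276636 + Z) + 10076*(-14) = (-276636 + 1) + 10076*(-14) = -276635 - 141064 = -417699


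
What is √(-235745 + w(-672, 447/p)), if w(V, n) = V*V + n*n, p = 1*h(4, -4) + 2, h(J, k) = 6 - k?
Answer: 25*√5561/4 ≈ 466.08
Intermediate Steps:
p = 12 (p = 1*(6 - 1*(-4)) + 2 = 1*(6 + 4) + 2 = 1*10 + 2 = 10 + 2 = 12)
w(V, n) = V² + n²
√(-235745 + w(-672, 447/p)) = √(-235745 + ((-672)² + (447/12)²)) = √(-235745 + (451584 + (447*(1/12))²)) = √(-235745 + (451584 + (149/4)²)) = √(-235745 + (451584 + 22201/16)) = √(-235745 + 7247545/16) = √(3475625/16) = 25*√5561/4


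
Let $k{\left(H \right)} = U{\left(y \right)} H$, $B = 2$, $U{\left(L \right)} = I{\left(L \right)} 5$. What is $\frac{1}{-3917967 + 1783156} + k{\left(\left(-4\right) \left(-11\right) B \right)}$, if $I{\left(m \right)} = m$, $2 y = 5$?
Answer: $\frac{2348292099}{2134811} \approx 1100.0$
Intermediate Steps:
$y = \frac{5}{2}$ ($y = \frac{1}{2} \cdot 5 = \frac{5}{2} \approx 2.5$)
$U{\left(L \right)} = 5 L$ ($U{\left(L \right)} = L 5 = 5 L$)
$k{\left(H \right)} = \frac{25 H}{2}$ ($k{\left(H \right)} = 5 \cdot \frac{5}{2} H = \frac{25 H}{2}$)
$\frac{1}{-3917967 + 1783156} + k{\left(\left(-4\right) \left(-11\right) B \right)} = \frac{1}{-3917967 + 1783156} + \frac{25 \left(-4\right) \left(-11\right) 2}{2} = \frac{1}{-2134811} + \frac{25 \cdot 44 \cdot 2}{2} = - \frac{1}{2134811} + \frac{25}{2} \cdot 88 = - \frac{1}{2134811} + 1100 = \frac{2348292099}{2134811}$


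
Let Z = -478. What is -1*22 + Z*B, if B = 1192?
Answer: -569798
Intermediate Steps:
-1*22 + Z*B = -1*22 - 478*1192 = -22 - 569776 = -569798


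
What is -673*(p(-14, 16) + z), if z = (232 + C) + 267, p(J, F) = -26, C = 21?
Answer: -332462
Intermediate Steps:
z = 520 (z = (232 + 21) + 267 = 253 + 267 = 520)
-673*(p(-14, 16) + z) = -673*(-26 + 520) = -673*494 = -332462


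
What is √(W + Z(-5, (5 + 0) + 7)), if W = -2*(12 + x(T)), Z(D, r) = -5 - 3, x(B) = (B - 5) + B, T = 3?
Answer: I*√34 ≈ 5.8309*I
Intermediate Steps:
x(B) = -5 + 2*B (x(B) = (-5 + B) + B = -5 + 2*B)
Z(D, r) = -8
W = -26 (W = -2*(12 + (-5 + 2*3)) = -2*(12 + (-5 + 6)) = -2*(12 + 1) = -2*13 = -26)
√(W + Z(-5, (5 + 0) + 7)) = √(-26 - 8) = √(-34) = I*√34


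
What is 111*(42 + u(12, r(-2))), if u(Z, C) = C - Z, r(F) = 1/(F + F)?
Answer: 13209/4 ≈ 3302.3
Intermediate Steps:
r(F) = 1/(2*F)
111*(42 + u(12, r(-2))) = 111*(42 + ((1/2)/(-2) - 1*12)) = 111*(42 + ((1/2)*(-1/2) - 12)) = 111*(42 + (-1/4 - 12)) = 111*(42 - 49/4) = 111*(119/4) = 13209/4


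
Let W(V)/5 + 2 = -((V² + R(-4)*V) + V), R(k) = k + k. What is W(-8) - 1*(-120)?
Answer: -490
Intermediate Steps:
R(k) = 2*k
W(V) = -10 - 5*V² + 35*V (W(V) = -10 + 5*(-((V² + (2*(-4))*V) + V)) = -10 + 5*(-((V² - 8*V) + V)) = -10 + 5*(-(V² - 7*V)) = -10 + 5*(-V² + 7*V) = -10 + (-5*V² + 35*V) = -10 - 5*V² + 35*V)
W(-8) - 1*(-120) = (-10 - 5*(-8)² + 35*(-8)) - 1*(-120) = (-10 - 5*64 - 280) + 120 = (-10 - 320 - 280) + 120 = -610 + 120 = -490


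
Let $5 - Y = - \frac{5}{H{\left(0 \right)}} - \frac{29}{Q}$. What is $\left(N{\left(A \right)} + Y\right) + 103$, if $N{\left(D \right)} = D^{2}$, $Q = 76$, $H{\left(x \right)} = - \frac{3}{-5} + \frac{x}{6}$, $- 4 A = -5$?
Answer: $\frac{107869}{912} \approx 118.28$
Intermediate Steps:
$A = \frac{5}{4}$ ($A = \left(- \frac{1}{4}\right) \left(-5\right) = \frac{5}{4} \approx 1.25$)
$H{\left(x \right)} = \frac{3}{5} + \frac{x}{6}$ ($H{\left(x \right)} = \left(-3\right) \left(- \frac{1}{5}\right) + x \frac{1}{6} = \frac{3}{5} + \frac{x}{6}$)
$Y = \frac{3127}{228}$ ($Y = 5 - \left(- \frac{5}{\frac{3}{5} + \frac{1}{6} \cdot 0} - \frac{29}{76}\right) = 5 - \left(- \frac{5}{\frac{3}{5} + 0} - \frac{29}{76}\right) = 5 - \left(- \frac{5}{\frac{3}{5}} - \frac{29}{76}\right) = 5 - \left(\left(-5\right) \frac{5}{3} - \frac{29}{76}\right) = 5 - \left(- \frac{25}{3} - \frac{29}{76}\right) = 5 - - \frac{1987}{228} = 5 + \frac{1987}{228} = \frac{3127}{228} \approx 13.715$)
$\left(N{\left(A \right)} + Y\right) + 103 = \left(\left(\frac{5}{4}\right)^{2} + \frac{3127}{228}\right) + 103 = \left(\frac{25}{16} + \frac{3127}{228}\right) + 103 = \frac{13933}{912} + 103 = \frac{107869}{912}$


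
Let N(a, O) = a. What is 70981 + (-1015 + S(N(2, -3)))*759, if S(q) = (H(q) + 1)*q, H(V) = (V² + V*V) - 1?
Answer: -687260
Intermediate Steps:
H(V) = -1 + 2*V² (H(V) = (V² + V²) - 1 = 2*V² - 1 = -1 + 2*V²)
S(q) = 2*q³ (S(q) = ((-1 + 2*q²) + 1)*q = (2*q²)*q = 2*q³)
70981 + (-1015 + S(N(2, -3)))*759 = 70981 + (-1015 + 2*2³)*759 = 70981 + (-1015 + 2*8)*759 = 70981 + (-1015 + 16)*759 = 70981 - 999*759 = 70981 - 758241 = -687260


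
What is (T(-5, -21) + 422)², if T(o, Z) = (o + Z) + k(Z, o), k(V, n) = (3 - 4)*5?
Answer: 152881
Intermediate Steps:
k(V, n) = -5 (k(V, n) = -1*5 = -5)
T(o, Z) = -5 + Z + o (T(o, Z) = (o + Z) - 5 = (Z + o) - 5 = -5 + Z + o)
(T(-5, -21) + 422)² = ((-5 - 21 - 5) + 422)² = (-31 + 422)² = 391² = 152881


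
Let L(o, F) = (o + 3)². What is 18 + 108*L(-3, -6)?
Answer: 18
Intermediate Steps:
L(o, F) = (3 + o)²
18 + 108*L(-3, -6) = 18 + 108*(3 - 3)² = 18 + 108*0² = 18 + 108*0 = 18 + 0 = 18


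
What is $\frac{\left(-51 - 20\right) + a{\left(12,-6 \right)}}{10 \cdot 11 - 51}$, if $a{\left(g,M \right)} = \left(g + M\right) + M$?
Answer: $- \frac{71}{59} \approx -1.2034$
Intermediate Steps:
$a{\left(g,M \right)} = g + 2 M$ ($a{\left(g,M \right)} = \left(M + g\right) + M = g + 2 M$)
$\frac{\left(-51 - 20\right) + a{\left(12,-6 \right)}}{10 \cdot 11 - 51} = \frac{\left(-51 - 20\right) + \left(12 + 2 \left(-6\right)\right)}{10 \cdot 11 - 51} = \frac{\left(-51 - 20\right) + \left(12 - 12\right)}{110 - 51} = \frac{-71 + 0}{59} = \frac{1}{59} \left(-71\right) = - \frac{71}{59}$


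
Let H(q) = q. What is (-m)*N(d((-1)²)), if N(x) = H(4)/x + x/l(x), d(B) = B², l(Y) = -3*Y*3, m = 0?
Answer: 0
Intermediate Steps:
l(Y) = -9*Y
N(x) = -⅑ + 4/x (N(x) = 4/x + x/((-9*x)) = 4/x + x*(-1/(9*x)) = 4/x - ⅑ = -⅑ + 4/x)
(-m)*N(d((-1)²)) = (-1*0)*((36 - ((-1)²)²)/(9*(((-1)²)²))) = 0*((36 - 1*1²)/(9*(1²))) = 0*((⅑)*(36 - 1*1)/1) = 0*((⅑)*1*(36 - 1)) = 0*((⅑)*1*35) = 0*(35/9) = 0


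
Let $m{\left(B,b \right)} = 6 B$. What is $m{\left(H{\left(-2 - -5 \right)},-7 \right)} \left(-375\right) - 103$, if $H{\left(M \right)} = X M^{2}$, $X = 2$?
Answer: $-40603$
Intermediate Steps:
$H{\left(M \right)} = 2 M^{2}$
$m{\left(H{\left(-2 - -5 \right)},-7 \right)} \left(-375\right) - 103 = 6 \cdot 2 \left(-2 - -5\right)^{2} \left(-375\right) - 103 = 6 \cdot 2 \left(-2 + 5\right)^{2} \left(-375\right) - 103 = 6 \cdot 2 \cdot 3^{2} \left(-375\right) - 103 = 6 \cdot 2 \cdot 9 \left(-375\right) - 103 = 6 \cdot 18 \left(-375\right) - 103 = 108 \left(-375\right) - 103 = -40500 - 103 = -40603$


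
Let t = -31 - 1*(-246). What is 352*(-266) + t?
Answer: -93417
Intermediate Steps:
t = 215 (t = -31 + 246 = 215)
352*(-266) + t = 352*(-266) + 215 = -93632 + 215 = -93417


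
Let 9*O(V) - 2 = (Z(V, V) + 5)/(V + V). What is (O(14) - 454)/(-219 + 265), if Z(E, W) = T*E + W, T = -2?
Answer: -114361/11592 ≈ -9.8655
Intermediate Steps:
Z(E, W) = W - 2*E (Z(E, W) = -2*E + W = W - 2*E)
O(V) = 2/9 + (5 - V)/(18*V) (O(V) = 2/9 + (((V - 2*V) + 5)/(V + V))/9 = 2/9 + ((-V + 5)/((2*V)))/9 = 2/9 + ((5 - V)*(1/(2*V)))/9 = 2/9 + ((5 - V)/(2*V))/9 = 2/9 + (5 - V)/(18*V))
(O(14) - 454)/(-219 + 265) = ((1/18)*(5 + 3*14)/14 - 454)/(-219 + 265) = ((1/18)*(1/14)*(5 + 42) - 454)/46 = ((1/18)*(1/14)*47 - 454)*(1/46) = (47/252 - 454)*(1/46) = -114361/252*1/46 = -114361/11592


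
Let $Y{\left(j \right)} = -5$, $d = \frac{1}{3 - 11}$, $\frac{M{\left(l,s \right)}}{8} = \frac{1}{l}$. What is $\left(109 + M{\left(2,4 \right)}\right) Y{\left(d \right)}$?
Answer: $-565$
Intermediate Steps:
$M{\left(l,s \right)} = \frac{8}{l}$
$d = - \frac{1}{8}$ ($d = \frac{1}{-8} = - \frac{1}{8} \approx -0.125$)
$\left(109 + M{\left(2,4 \right)}\right) Y{\left(d \right)} = \left(109 + \frac{8}{2}\right) \left(-5\right) = \left(109 + 8 \cdot \frac{1}{2}\right) \left(-5\right) = \left(109 + 4\right) \left(-5\right) = 113 \left(-5\right) = -565$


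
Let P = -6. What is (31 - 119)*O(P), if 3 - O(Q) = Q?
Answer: -792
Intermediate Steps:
O(Q) = 3 - Q
(31 - 119)*O(P) = (31 - 119)*(3 - 1*(-6)) = -88*(3 + 6) = -88*9 = -792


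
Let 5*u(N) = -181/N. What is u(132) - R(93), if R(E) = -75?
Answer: 49319/660 ≈ 74.726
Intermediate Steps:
u(N) = -181/(5*N) (u(N) = (-181/N)/5 = -181/(5*N))
u(132) - R(93) = -181/5/132 - 1*(-75) = -181/5*1/132 + 75 = -181/660 + 75 = 49319/660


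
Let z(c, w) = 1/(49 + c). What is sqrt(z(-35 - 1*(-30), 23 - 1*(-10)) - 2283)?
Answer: I*sqrt(1104961)/22 ≈ 47.781*I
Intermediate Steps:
sqrt(z(-35 - 1*(-30), 23 - 1*(-10)) - 2283) = sqrt(1/(49 + (-35 - 1*(-30))) - 2283) = sqrt(1/(49 + (-35 + 30)) - 2283) = sqrt(1/(49 - 5) - 2283) = sqrt(1/44 - 2283) = sqrt(-100451/44) = I*sqrt(1104961)/22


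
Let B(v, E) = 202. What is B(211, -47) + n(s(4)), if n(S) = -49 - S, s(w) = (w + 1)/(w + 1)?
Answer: 152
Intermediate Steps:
s(w) = 1 (s(w) = (1 + w)/(1 + w) = 1)
B(211, -47) + n(s(4)) = 202 + (-49 - 1*1) = 202 + (-49 - 1) = 202 - 50 = 152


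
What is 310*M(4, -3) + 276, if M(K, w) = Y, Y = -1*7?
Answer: -1894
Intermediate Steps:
Y = -7
M(K, w) = -7
310*M(4, -3) + 276 = 310*(-7) + 276 = -2170 + 276 = -1894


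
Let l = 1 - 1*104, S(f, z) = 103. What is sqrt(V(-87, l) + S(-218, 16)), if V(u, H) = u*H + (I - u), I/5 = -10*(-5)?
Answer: sqrt(9401) ≈ 96.959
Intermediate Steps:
I = 250 (I = 5*(-10*(-5)) = 5*50 = 250)
l = -103 (l = 1 - 104 = -103)
V(u, H) = 250 - u + H*u (V(u, H) = u*H + (250 - u) = H*u + (250 - u) = 250 - u + H*u)
sqrt(V(-87, l) + S(-218, 16)) = sqrt((250 - 1*(-87) - 103*(-87)) + 103) = sqrt((250 + 87 + 8961) + 103) = sqrt(9298 + 103) = sqrt(9401)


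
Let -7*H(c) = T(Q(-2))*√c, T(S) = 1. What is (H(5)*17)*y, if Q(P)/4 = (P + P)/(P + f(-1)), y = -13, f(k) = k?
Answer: 221*√5/7 ≈ 70.596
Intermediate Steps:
Q(P) = 8*P/(-1 + P) (Q(P) = 4*((P + P)/(P - 1)) = 4*((2*P)/(-1 + P)) = 4*(2*P/(-1 + P)) = 8*P/(-1 + P))
H(c) = -√c/7
(H(5)*17)*y = (-√5/7*17)*(-13) = -17*√5/7*(-13) = 221*√5/7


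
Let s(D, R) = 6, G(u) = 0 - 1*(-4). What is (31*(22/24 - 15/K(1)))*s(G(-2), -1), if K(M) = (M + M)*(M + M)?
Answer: -527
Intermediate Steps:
G(u) = 4 (G(u) = 0 + 4 = 4)
K(M) = 4*M**2 (K(M) = (2*M)*(2*M) = 4*M**2)
(31*(22/24 - 15/K(1)))*s(G(-2), -1) = (31*(22/24 - 15/(4*1**2)))*6 = (31*(22*(1/24) - 15/(4*1)))*6 = (31*(11/12 - 15/4))*6 = (31*(-17/6))*6 = -527/6*6 = -527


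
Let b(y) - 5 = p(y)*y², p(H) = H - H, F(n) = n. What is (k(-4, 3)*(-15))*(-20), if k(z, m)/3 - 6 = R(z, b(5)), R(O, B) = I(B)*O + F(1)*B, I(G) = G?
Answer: -8100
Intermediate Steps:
p(H) = 0
b(y) = 5 (b(y) = 5 + 0*y² = 5 + 0 = 5)
R(O, B) = B + B*O (R(O, B) = B*O + 1*B = B*O + B = B + B*O)
k(z, m) = 33 + 15*z (k(z, m) = 18 + 3*(5*(1 + z)) = 18 + 3*(5 + 5*z) = 18 + (15 + 15*z) = 33 + 15*z)
(k(-4, 3)*(-15))*(-20) = ((33 + 15*(-4))*(-15))*(-20) = ((33 - 60)*(-15))*(-20) = -27*(-15)*(-20) = 405*(-20) = -8100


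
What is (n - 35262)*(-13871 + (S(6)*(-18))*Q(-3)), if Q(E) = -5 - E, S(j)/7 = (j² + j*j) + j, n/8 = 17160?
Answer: 590174130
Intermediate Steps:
n = 137280 (n = 8*17160 = 137280)
S(j) = 7*j + 14*j² (S(j) = 7*((j² + j*j) + j) = 7*((j² + j²) + j) = 7*(2*j² + j) = 7*(j + 2*j²) = 7*j + 14*j²)
(n - 35262)*(-13871 + (S(6)*(-18))*Q(-3)) = (137280 - 35262)*(-13871 + ((7*6*(1 + 2*6))*(-18))*(-5 - 1*(-3))) = 102018*(-13871 + ((7*6*(1 + 12))*(-18))*(-5 + 3)) = 102018*(-13871 + ((7*6*13)*(-18))*(-2)) = 102018*(-13871 + (546*(-18))*(-2)) = 102018*(-13871 - 9828*(-2)) = 102018*(-13871 + 19656) = 102018*5785 = 590174130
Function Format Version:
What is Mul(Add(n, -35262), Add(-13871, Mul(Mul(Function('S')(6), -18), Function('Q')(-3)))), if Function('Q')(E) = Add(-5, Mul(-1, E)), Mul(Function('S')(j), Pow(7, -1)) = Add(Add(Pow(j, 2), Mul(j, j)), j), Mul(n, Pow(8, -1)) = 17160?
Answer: 590174130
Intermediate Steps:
n = 137280 (n = Mul(8, 17160) = 137280)
Function('S')(j) = Add(Mul(7, j), Mul(14, Pow(j, 2))) (Function('S')(j) = Mul(7, Add(Add(Pow(j, 2), Mul(j, j)), j)) = Mul(7, Add(Add(Pow(j, 2), Pow(j, 2)), j)) = Mul(7, Add(Mul(2, Pow(j, 2)), j)) = Mul(7, Add(j, Mul(2, Pow(j, 2)))) = Add(Mul(7, j), Mul(14, Pow(j, 2))))
Mul(Add(n, -35262), Add(-13871, Mul(Mul(Function('S')(6), -18), Function('Q')(-3)))) = Mul(Add(137280, -35262), Add(-13871, Mul(Mul(Mul(7, 6, Add(1, Mul(2, 6))), -18), Add(-5, Mul(-1, -3))))) = Mul(102018, Add(-13871, Mul(Mul(Mul(7, 6, Add(1, 12)), -18), Add(-5, 3)))) = Mul(102018, Add(-13871, Mul(Mul(Mul(7, 6, 13), -18), -2))) = Mul(102018, Add(-13871, Mul(Mul(546, -18), -2))) = Mul(102018, Add(-13871, Mul(-9828, -2))) = Mul(102018, Add(-13871, 19656)) = Mul(102018, 5785) = 590174130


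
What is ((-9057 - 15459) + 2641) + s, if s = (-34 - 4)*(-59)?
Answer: -19633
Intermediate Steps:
s = 2242 (s = -38*(-59) = 2242)
((-9057 - 15459) + 2641) + s = ((-9057 - 15459) + 2641) + 2242 = (-24516 + 2641) + 2242 = -21875 + 2242 = -19633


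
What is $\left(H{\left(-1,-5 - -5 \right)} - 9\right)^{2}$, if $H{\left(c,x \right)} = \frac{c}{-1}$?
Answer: $64$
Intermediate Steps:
$H{\left(c,x \right)} = - c$ ($H{\left(c,x \right)} = c \left(-1\right) = - c$)
$\left(H{\left(-1,-5 - -5 \right)} - 9\right)^{2} = \left(\left(-1\right) \left(-1\right) - 9\right)^{2} = \left(1 - 9\right)^{2} = \left(-8\right)^{2} = 64$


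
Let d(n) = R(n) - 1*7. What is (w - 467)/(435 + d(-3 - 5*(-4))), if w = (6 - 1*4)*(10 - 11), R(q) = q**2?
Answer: -469/717 ≈ -0.65411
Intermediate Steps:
w = -2 (w = (6 - 4)*(-1) = 2*(-1) = -2)
d(n) = -7 + n**2 (d(n) = n**2 - 1*7 = n**2 - 7 = -7 + n**2)
(w - 467)/(435 + d(-3 - 5*(-4))) = (-2 - 467)/(435 + (-7 + (-3 - 5*(-4))**2)) = -469/(435 + (-7 + (-3 + 20)**2)) = -469/(435 + (-7 + 17**2)) = -469/(435 + (-7 + 289)) = -469/(435 + 282) = -469/717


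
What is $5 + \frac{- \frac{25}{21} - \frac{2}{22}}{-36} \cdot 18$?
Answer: $\frac{1303}{231} \approx 5.6407$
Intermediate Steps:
$5 + \frac{- \frac{25}{21} - \frac{2}{22}}{-36} \cdot 18 = 5 + \left(\left(-25\right) \frac{1}{21} - \frac{1}{11}\right) \left(- \frac{1}{36}\right) 18 = 5 + \left(- \frac{25}{21} - \frac{1}{11}\right) \left(- \frac{1}{36}\right) 18 = 5 + \left(- \frac{296}{231}\right) \left(- \frac{1}{36}\right) 18 = 5 + \frac{74}{2079} \cdot 18 = 5 + \frac{148}{231} = \frac{1303}{231}$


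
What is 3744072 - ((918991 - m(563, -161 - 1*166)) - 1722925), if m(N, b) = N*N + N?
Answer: 4865538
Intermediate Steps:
m(N, b) = N + N² (m(N, b) = N² + N = N + N²)
3744072 - ((918991 - m(563, -161 - 1*166)) - 1722925) = 3744072 - ((918991 - 563*(1 + 563)) - 1722925) = 3744072 - ((918991 - 563*564) - 1722925) = 3744072 - ((918991 - 1*317532) - 1722925) = 3744072 - ((918991 - 317532) - 1722925) = 3744072 - (601459 - 1722925) = 3744072 - 1*(-1121466) = 3744072 + 1121466 = 4865538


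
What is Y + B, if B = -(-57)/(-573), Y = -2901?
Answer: -554110/191 ≈ -2901.1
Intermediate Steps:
B = -19/191 (B = -(-57)*(-1)/573 = -1*19/191 = -19/191 ≈ -0.099476)
Y + B = -2901 - 19/191 = -554110/191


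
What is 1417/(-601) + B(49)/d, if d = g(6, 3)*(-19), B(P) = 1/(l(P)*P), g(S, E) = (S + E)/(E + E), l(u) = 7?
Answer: -27704969/11750151 ≈ -2.3578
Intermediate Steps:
g(S, E) = (E + S)/(2*E) (g(S, E) = (E + S)/((2*E)) = (E + S)*(1/(2*E)) = (E + S)/(2*E))
B(P) = 1/(7*P)
d = -57/2 (d = ((½)*(3 + 6)/3)*(-19) = ((½)*(⅓)*9)*(-19) = (3/2)*(-19) = -57/2 ≈ -28.500)
1417/(-601) + B(49)/d = 1417/(-601) + ((⅐)/49)/(-57/2) = 1417*(-1/601) + ((⅐)*(1/49))*(-2/57) = -1417/601 + (1/343)*(-2/57) = -1417/601 - 2/19551 = -27704969/11750151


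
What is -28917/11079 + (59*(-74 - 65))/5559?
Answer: -27956498/6843129 ≈ -4.0853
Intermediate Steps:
-28917/11079 + (59*(-74 - 65))/5559 = -28917*1/11079 + (59*(-139))*(1/5559) = -3213/1231 - 8201*1/5559 = -3213/1231 - 8201/5559 = -27956498/6843129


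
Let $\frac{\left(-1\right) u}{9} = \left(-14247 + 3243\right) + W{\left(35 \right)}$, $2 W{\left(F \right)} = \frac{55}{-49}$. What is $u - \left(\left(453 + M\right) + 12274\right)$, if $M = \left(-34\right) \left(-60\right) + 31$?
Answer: $\frac{8255819}{98} \approx 84243.0$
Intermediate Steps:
$M = 2071$ ($M = 2040 + 31 = 2071$)
$W{\left(F \right)} = - \frac{55}{98}$ ($W{\left(F \right)} = \frac{55 \frac{1}{-49}}{2} = \frac{55 \left(- \frac{1}{49}\right)}{2} = \frac{1}{2} \left(- \frac{55}{49}\right) = - \frac{55}{98}$)
$u = \frac{9706023}{98}$ ($u = - 9 \left(\left(-14247 + 3243\right) - \frac{55}{98}\right) = - 9 \left(-11004 - \frac{55}{98}\right) = \left(-9\right) \left(- \frac{1078447}{98}\right) = \frac{9706023}{98} \approx 99041.0$)
$u - \left(\left(453 + M\right) + 12274\right) = \frac{9706023}{98} - \left(\left(453 + 2071\right) + 12274\right) = \frac{9706023}{98} - \left(2524 + 12274\right) = \frac{9706023}{98} - 14798 = \frac{8255819}{98}$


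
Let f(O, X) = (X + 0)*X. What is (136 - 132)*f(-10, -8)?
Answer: 256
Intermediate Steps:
f(O, X) = X² (f(O, X) = X*X = X²)
(136 - 132)*f(-10, -8) = (136 - 132)*(-8)² = 4*64 = 256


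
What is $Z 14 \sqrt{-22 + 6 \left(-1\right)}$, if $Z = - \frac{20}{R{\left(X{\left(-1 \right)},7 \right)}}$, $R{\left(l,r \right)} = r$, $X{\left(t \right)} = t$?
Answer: $- 80 i \sqrt{7} \approx - 211.66 i$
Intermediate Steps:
$Z = - \frac{20}{7} \approx -2.8571$
$Z 14 \sqrt{-22 + 6 \left(-1\right)} = \left(- \frac{20}{7}\right) 14 \sqrt{-22 + 6 \left(-1\right)} = - 40 \sqrt{-22 - 6} = - 40 \sqrt{-28} = - 40 \cdot 2 i \sqrt{7} = - 80 i \sqrt{7}$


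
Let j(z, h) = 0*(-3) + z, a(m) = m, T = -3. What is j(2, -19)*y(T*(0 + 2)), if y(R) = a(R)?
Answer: -12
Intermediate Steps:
j(z, h) = z (j(z, h) = 0 + z = z)
y(R) = R
j(2, -19)*y(T*(0 + 2)) = 2*(-3*(0 + 2)) = 2*(-3*2) = 2*(-6) = -12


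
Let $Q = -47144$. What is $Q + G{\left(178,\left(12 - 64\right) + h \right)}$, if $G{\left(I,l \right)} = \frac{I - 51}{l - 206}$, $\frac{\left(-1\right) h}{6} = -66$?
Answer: $- \frac{6505745}{138} \approx -47143.0$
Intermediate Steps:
$h = 396$ ($h = \left(-6\right) \left(-66\right) = 396$)
$G{\left(I,l \right)} = \frac{-51 + I}{-206 + l}$
$Q + G{\left(178,\left(12 - 64\right) + h \right)} = -47144 + \frac{-51 + 178}{-206 + \left(\left(12 - 64\right) + 396\right)} = -47144 + \frac{1}{-206 + \left(-52 + 396\right)} 127 = -47144 + \frac{1}{-206 + 344} \cdot 127 = -47144 + \frac{1}{138} \cdot 127 = -47144 + \frac{127}{138} = - \frac{6505745}{138}$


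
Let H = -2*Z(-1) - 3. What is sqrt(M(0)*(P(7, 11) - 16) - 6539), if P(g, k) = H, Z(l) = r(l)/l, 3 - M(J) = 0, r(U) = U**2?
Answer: I*sqrt(6590) ≈ 81.179*I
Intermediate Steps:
M(J) = 3 (M(J) = 3 - 1*0 = 3 + 0 = 3)
Z(l) = l (Z(l) = l**2/l = l)
H = -1 (H = -2*(-1) - 3 = 2 - 3 = -1)
P(g, k) = -1
sqrt(M(0)*(P(7, 11) - 16) - 6539) = sqrt(3*(-1 - 16) - 6539) = sqrt(3*(-17) - 6539) = sqrt(-51 - 6539) = sqrt(-6590) = I*sqrt(6590)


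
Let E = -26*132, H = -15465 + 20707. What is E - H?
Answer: -8674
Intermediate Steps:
H = 5242
E = -3432
E - H = -3432 - 1*5242 = -3432 - 5242 = -8674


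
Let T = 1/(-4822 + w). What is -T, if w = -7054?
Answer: 1/11876 ≈ 8.4203e-5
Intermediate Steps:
T = -1/11876 (T = 1/(-4822 - 7054) = 1/(-11876) = -1/11876 ≈ -8.4203e-5)
-T = -1*(-1/11876) = 1/11876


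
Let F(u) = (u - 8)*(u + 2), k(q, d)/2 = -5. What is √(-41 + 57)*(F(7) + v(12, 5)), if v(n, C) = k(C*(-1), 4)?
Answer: -76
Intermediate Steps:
k(q, d) = -10 (k(q, d) = 2*(-5) = -10)
v(n, C) = -10
F(u) = (-8 + u)*(2 + u)
√(-41 + 57)*(F(7) + v(12, 5)) = √(-41 + 57)*((-16 + 7² - 6*7) - 10) = √16*((-16 + 49 - 42) - 10) = 4*(-9 - 10) = 4*(-19) = -76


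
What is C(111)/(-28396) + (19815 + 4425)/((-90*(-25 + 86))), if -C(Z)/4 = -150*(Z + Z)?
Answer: -11829892/1299117 ≈ -9.1061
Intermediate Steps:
C(Z) = 1200*Z (C(Z) = -(-600)*(Z + Z) = -(-600)*2*Z = -(-1200)*Z = 1200*Z)
C(111)/(-28396) + (19815 + 4425)/((-90*(-25 + 86))) = (1200*111)/(-28396) + (19815 + 4425)/((-90*(-25 + 86))) = 133200*(-1/28396) + 24240/((-90*61)) = -33300/7099 + 24240/(-5490) = -33300/7099 + 24240*(-1/5490) = -33300/7099 - 808/183 = -11829892/1299117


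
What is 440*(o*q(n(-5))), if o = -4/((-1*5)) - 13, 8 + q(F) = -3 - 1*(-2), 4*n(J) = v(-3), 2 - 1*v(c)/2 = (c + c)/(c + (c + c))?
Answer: 48312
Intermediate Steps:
v(c) = 8/3 (v(c) = 4 - 2*(c + c)/(c + (c + c)) = 4 - 2*2*c/(c + 2*c) = 4 - 2*2*c/(3*c) = 4 - 2*2*c*1/(3*c) = 4 - 2*⅔ = 4 - 4/3 = 8/3)
n(J) = ⅔ (n(J) = (¼)*(8/3) = ⅔)
q(F) = -9 (q(F) = -8 + (-3 - 1*(-2)) = -8 + (-3 + 2) = -8 - 1 = -9)
o = -61/5 (o = -4/(-5) - 13 = -4*(-⅕) - 13 = ⅘ - 13 = -61/5 ≈ -12.200)
440*(o*q(n(-5))) = 440*(-61/5*(-9)) = 440*(549/5) = 48312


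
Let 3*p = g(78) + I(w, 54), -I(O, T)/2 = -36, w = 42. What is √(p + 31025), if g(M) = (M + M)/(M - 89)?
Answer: 3*√417373/11 ≈ 176.19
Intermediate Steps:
g(M) = 2*M/(-89 + M) (g(M) = (2*M)/(-89 + M) = 2*M/(-89 + M))
I(O, T) = 72 (I(O, T) = -2*(-36) = 72)
p = 212/11 (p = (2*78/(-89 + 78) + 72)/3 = (2*78/(-11) + 72)/3 = (2*78*(-1/11) + 72)/3 = (-156/11 + 72)/3 = (⅓)*(636/11) = 212/11 ≈ 19.273)
√(p + 31025) = √(212/11 + 31025) = √(341487/11) = 3*√417373/11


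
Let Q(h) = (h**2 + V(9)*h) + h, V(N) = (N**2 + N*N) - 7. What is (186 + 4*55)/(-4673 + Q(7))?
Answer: -203/1766 ≈ -0.11495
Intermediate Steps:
V(N) = -7 + 2*N**2 (V(N) = (N**2 + N**2) - 7 = 2*N**2 - 7 = -7 + 2*N**2)
Q(h) = h**2 + 156*h (Q(h) = (h**2 + (-7 + 2*9**2)*h) + h = (h**2 + (-7 + 2*81)*h) + h = (h**2 + (-7 + 162)*h) + h = (h**2 + 155*h) + h = h**2 + 156*h)
(186 + 4*55)/(-4673 + Q(7)) = (186 + 4*55)/(-4673 + 7*(156 + 7)) = (186 + 220)/(-4673 + 7*163) = 406/(-4673 + 1141) = 406/(-3532) = 406*(-1/3532) = -203/1766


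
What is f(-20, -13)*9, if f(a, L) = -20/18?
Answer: -10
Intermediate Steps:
f(a, L) = -10/9 (f(a, L) = -20*1/18 = -10/9)
f(-20, -13)*9 = -10/9*9 = -10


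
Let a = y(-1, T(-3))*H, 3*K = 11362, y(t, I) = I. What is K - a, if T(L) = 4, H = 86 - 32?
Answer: 10714/3 ≈ 3571.3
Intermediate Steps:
H = 54
K = 11362/3 (K = (⅓)*11362 = 11362/3 ≈ 3787.3)
a = 216 (a = 4*54 = 216)
K - a = 11362/3 - 1*216 = 11362/3 - 216 = 10714/3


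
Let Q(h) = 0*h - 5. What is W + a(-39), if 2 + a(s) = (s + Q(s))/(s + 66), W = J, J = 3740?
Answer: 100882/27 ≈ 3736.4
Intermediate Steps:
W = 3740
Q(h) = -5 (Q(h) = 0 - 5 = -5)
a(s) = -2 + (-5 + s)/(66 + s) (a(s) = -2 + (s - 5)/(s + 66) = -2 + (-5 + s)/(66 + s))
W + a(-39) = 3740 + (-137 - 1*(-39))/(66 - 39) = 3740 + (-137 + 39)/27 = 3740 + (1/27)*(-98) = 3740 - 98/27 = 100882/27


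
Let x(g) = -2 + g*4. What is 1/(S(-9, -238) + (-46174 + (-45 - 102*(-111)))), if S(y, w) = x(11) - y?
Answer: -1/34846 ≈ -2.8698e-5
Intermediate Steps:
x(g) = -2 + 4*g
S(y, w) = 42 - y (S(y, w) = (-2 + 4*11) - y = (-2 + 44) - y = 42 - y)
1/(S(-9, -238) + (-46174 + (-45 - 102*(-111)))) = 1/((42 - 1*(-9)) + (-46174 + (-45 - 102*(-111)))) = 1/((42 + 9) + (-46174 + (-45 + 11322))) = 1/(51 + (-46174 + 11277)) = 1/(51 - 34897) = 1/(-34846) = -1/34846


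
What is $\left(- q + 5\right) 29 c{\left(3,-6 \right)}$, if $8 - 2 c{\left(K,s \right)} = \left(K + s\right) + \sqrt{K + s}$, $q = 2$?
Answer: $\frac{957}{2} - \frac{87 i \sqrt{3}}{2} \approx 478.5 - 75.344 i$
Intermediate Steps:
$c{\left(K,s \right)} = 4 - \frac{K}{2} - \frac{s}{2} - \frac{\sqrt{K + s}}{2}$ ($c{\left(K,s \right)} = 4 - \frac{\left(K + s\right) + \sqrt{K + s}}{2} = 4 - \frac{K + s + \sqrt{K + s}}{2} = 4 - \left(\frac{K}{2} + \frac{s}{2} + \frac{\sqrt{K + s}}{2}\right) = 4 - \frac{K}{2} - \frac{s}{2} - \frac{\sqrt{K + s}}{2}$)
$\left(- q + 5\right) 29 c{\left(3,-6 \right)} = \left(\left(-1\right) 2 + 5\right) 29 \left(4 - \frac{3}{2} - -3 - \frac{\sqrt{3 - 6}}{2}\right) = \left(-2 + 5\right) 29 \left(4 - \frac{3}{2} + 3 - \frac{\sqrt{-3}}{2}\right) = 3 \cdot 29 \left(4 - \frac{3}{2} + 3 - \frac{i \sqrt{3}}{2}\right) = 87 \left(4 - \frac{3}{2} + 3 - \frac{i \sqrt{3}}{2}\right) = 87 \left(\frac{11}{2} - \frac{i \sqrt{3}}{2}\right) = \frac{957}{2} - \frac{87 i \sqrt{3}}{2}$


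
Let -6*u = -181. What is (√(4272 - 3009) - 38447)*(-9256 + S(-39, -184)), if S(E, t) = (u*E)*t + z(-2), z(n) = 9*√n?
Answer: -(38447 - √1263)*(207220 + 9*I*√2) ≈ -7.9596e+9 - 4.889e+5*I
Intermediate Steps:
u = 181/6 (u = -⅙*(-181) = 181/6 ≈ 30.167)
S(E, t) = 9*I*√2 + 181*E*t/6 (S(E, t) = (181*E/6)*t + 9*√(-2) = 181*E*t/6 + 9*(I*√2) = 181*E*t/6 + 9*I*√2 = 9*I*√2 + 181*E*t/6)
(√(4272 - 3009) - 38447)*(-9256 + S(-39, -184)) = (√(4272 - 3009) - 38447)*(-9256 + (9*I*√2 + (181/6)*(-39)*(-184))) = (√1263 - 38447)*(-9256 + (9*I*√2 + 216476)) = (-38447 + √1263)*(-9256 + (216476 + 9*I*√2)) = (-38447 + √1263)*(207220 + 9*I*√2)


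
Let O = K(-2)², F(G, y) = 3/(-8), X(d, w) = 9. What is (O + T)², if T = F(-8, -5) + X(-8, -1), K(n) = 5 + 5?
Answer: 755161/64 ≈ 11799.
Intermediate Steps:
K(n) = 10
F(G, y) = -3/8 (F(G, y) = 3*(-⅛) = -3/8)
O = 100 (O = 10² = 100)
T = 69/8 (T = -3/8 + 9 = 69/8 ≈ 8.6250)
(O + T)² = (100 + 69/8)² = (869/8)² = 755161/64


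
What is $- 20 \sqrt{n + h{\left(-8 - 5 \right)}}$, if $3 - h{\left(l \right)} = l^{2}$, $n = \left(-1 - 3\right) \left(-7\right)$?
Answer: $- 20 i \sqrt{138} \approx - 234.95 i$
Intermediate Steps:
$n = 28$ ($n = \left(-4\right) \left(-7\right) = 28$)
$h{\left(l \right)} = 3 - l^{2}$
$- 20 \sqrt{n + h{\left(-8 - 5 \right)}} = - 20 \sqrt{28 + \left(3 - \left(-8 - 5\right)^{2}\right)} = - 20 \sqrt{28 + \left(3 - \left(-13\right)^{2}\right)} = - 20 \sqrt{28 + \left(3 - 169\right)} = - 20 \sqrt{28 - 166} = - 20 \sqrt{-138} = - 20 i \sqrt{138}$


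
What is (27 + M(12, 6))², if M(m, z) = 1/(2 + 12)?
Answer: 143641/196 ≈ 732.86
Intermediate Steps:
M(m, z) = 1/14
(27 + M(12, 6))² = (27 + 1/14)² = (379/14)² = 143641/196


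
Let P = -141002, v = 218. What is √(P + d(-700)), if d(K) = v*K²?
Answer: 3*√11853222 ≈ 10329.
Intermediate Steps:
d(K) = 218*K²
√(P + d(-700)) = √(-141002 + 218*(-700)²) = √(-141002 + 218*490000) = √(-141002 + 106820000) = √106678998 = 3*√11853222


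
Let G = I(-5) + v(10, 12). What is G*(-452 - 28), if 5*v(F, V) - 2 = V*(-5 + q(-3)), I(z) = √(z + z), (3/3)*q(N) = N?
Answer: 9024 - 480*I*√10 ≈ 9024.0 - 1517.9*I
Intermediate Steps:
q(N) = N
I(z) = √2*√z (I(z) = √(2*z) = √2*√z)
v(F, V) = ⅖ - 8*V/5 (v(F, V) = ⅖ + (V*(-5 - 3))/5 = ⅖ + (V*(-8))/5 = ⅖ + (-8*V)/5 = ⅖ - 8*V/5)
G = -94/5 + I*√10 (G = √2*√(-5) + (⅖ - 8/5*12) = √2*(I*√5) + (⅖ - 96/5) = I*√10 - 94/5 = -94/5 + I*√10 ≈ -18.8 + 3.1623*I)
G*(-452 - 28) = (-94/5 + I*√10)*(-452 - 28) = (-94/5 + I*√10)*(-480) = 9024 - 480*I*√10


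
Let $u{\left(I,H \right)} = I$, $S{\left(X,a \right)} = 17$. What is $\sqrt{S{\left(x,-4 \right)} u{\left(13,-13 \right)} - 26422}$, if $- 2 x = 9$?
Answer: $i \sqrt{26201} \approx 161.87 i$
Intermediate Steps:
$x = - \frac{9}{2}$ ($x = \left(- \frac{1}{2}\right) 9 = - \frac{9}{2} \approx -4.5$)
$\sqrt{S{\left(x,-4 \right)} u{\left(13,-13 \right)} - 26422} = \sqrt{17 \cdot 13 - 26422} = \sqrt{221 - 26422} = \sqrt{-26201} = i \sqrt{26201}$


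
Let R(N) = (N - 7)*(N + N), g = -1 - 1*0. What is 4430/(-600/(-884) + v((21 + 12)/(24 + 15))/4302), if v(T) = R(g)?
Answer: 1052946765/162209 ≈ 6491.3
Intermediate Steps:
g = -1 (g = -1 + 0 = -1)
R(N) = 2*N*(-7 + N) (R(N) = (-7 + N)*(2*N) = 2*N*(-7 + N))
v(T) = 16 (v(T) = 2*(-1)*(-7 - 1) = 2*(-1)*(-8) = 16)
4430/(-600/(-884) + v((21 + 12)/(24 + 15))/4302) = 4430/(-600/(-884) + 16/4302) = 4430/(-600*(-1/884) + 16*(1/4302)) = 4430/(150/221 + 8/2151) = 4430/(324418/475371) = 4430*(475371/324418) = 1052946765/162209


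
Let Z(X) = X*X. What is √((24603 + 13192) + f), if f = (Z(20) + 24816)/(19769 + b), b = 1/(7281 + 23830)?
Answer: √6205315643367471715/12813195 ≈ 194.41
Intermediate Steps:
b = 1/31111 ≈ 3.2143e-5
Z(X) = X²
f = 49030936/38439585 (f = (20² + 24816)/(19769 + 1/31111) = (400 + 24816)/(615033360/31111) = 25216*(31111/615033360) = 49030936/38439585 ≈ 1.2755)
√((24603 + 13192) + f) = √((24603 + 13192) + 49030936/38439585) = √(37795 + 49030936/38439585) = √(1452873146011/38439585) = √6205315643367471715/12813195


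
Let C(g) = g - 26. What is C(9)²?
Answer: 289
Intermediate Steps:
C(g) = -26 + g
C(9)² = (-26 + 9)² = (-17)² = 289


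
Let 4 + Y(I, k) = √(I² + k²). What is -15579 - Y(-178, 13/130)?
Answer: -15575 - √3168401/10 ≈ -15753.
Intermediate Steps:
Y(I, k) = -4 + √(I² + k²)
-15579 - Y(-178, 13/130) = -15579 - (-4 + √((-178)² + (13/130)²)) = -15579 - (-4 + √(31684 + (13*(1/130))²)) = -15579 - (-4 + √(31684 + (⅒)²)) = -15579 - (-4 + √(31684 + 1/100)) = -15579 - (-4 + √(3168401/100)) = -15579 - (-4 + √3168401/10) = -15579 + (4 - √3168401/10) = -15575 - √3168401/10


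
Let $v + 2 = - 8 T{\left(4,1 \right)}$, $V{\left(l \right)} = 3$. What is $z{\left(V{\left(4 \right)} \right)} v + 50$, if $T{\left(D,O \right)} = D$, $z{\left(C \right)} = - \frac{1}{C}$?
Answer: $\frac{184}{3} \approx 61.333$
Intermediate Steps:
$v = -34$ ($v = -2 - 32 = -34$)
$z{\left(V{\left(4 \right)} \right)} v + 50 = - \frac{1}{3} \left(-34\right) + 50 = \left(-1\right) \frac{1}{3} \left(-34\right) + 50 = \left(- \frac{1}{3}\right) \left(-34\right) + 50 = \frac{34}{3} + 50 = \frac{184}{3}$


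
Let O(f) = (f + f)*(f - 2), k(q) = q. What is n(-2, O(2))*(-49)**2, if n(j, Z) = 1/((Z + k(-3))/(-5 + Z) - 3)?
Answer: -12005/12 ≈ -1000.4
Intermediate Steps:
O(f) = 2*f*(-2 + f) (O(f) = (2*f)*(-2 + f) = 2*f*(-2 + f))
n(j, Z) = 1/(-3 + (-3 + Z)/(-5 + Z)) (n(j, Z) = 1/((Z - 3)/(-5 + Z) - 3) = 1/((-3 + Z)/(-5 + Z) - 3) = 1/(-3 + (-3 + Z)/(-5 + Z)))
n(-2, O(2))*(-49)**2 = ((5 - 2*2*(-2 + 2))/(2*(-6 + 2*2*(-2 + 2))))*(-49)**2 = ((5 - 2*2*0)/(2*(-6 + 2*2*0)))*2401 = ((5 - 1*0)/(2*(-6 + 0)))*2401 = ((1/2)*(5 + 0)/(-6))*2401 = ((1/2)*(-1/6)*5)*2401 = -5/12*2401 = -12005/12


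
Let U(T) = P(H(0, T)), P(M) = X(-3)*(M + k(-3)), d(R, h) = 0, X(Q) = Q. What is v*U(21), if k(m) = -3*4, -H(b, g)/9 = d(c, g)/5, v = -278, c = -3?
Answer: -10008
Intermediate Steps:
H(b, g) = 0 (H(b, g) = -0/5 = -9*0 = 0)
k(m) = -12
P(M) = 36 - 3*M (P(M) = -3*(M - 12) = -3*(-12 + M) = 36 - 3*M)
U(T) = 36 (U(T) = 36 - 3*0 = 36 + 0 = 36)
v*U(21) = -278*36 = -10008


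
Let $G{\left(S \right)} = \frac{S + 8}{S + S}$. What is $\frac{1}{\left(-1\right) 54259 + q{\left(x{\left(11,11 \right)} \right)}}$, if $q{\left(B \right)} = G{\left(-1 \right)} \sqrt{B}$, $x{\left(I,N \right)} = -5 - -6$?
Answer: $- \frac{2}{108525} \approx -1.8429 \cdot 10^{-5}$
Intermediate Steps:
$G{\left(S \right)} = \frac{8 + S}{2 S}$
$x{\left(I,N \right)} = 1$ ($x{\left(I,N \right)} = -5 + 6 = 1$)
$q{\left(B \right)} = - \frac{7 \sqrt{B}}{2}$ ($q{\left(B \right)} = \frac{8 - 1}{2 \left(-1\right)} \sqrt{B} = \frac{1}{2} \left(-1\right) 7 \sqrt{B} = - \frac{7 \sqrt{B}}{2}$)
$\frac{1}{\left(-1\right) 54259 + q{\left(x{\left(11,11 \right)} \right)}} = \frac{1}{\left(-1\right) 54259 - \frac{7 \sqrt{1}}{2}} = \frac{1}{-54259 - \frac{7}{2}} = \frac{1}{- \frac{108525}{2}} = - \frac{2}{108525}$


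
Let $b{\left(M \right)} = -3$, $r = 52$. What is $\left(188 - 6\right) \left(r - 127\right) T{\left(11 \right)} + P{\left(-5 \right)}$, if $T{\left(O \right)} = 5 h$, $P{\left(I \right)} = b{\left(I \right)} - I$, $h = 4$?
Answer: $-272998$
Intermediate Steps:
$P{\left(I \right)} = -3 - I$
$T{\left(O \right)} = 20$ ($T{\left(O \right)} = 5 \cdot 4 = 20$)
$\left(188 - 6\right) \left(r - 127\right) T{\left(11 \right)} + P{\left(-5 \right)} = \left(188 - 6\right) \left(52 - 127\right) 20 - -2 = 182 \left(-75\right) 20 + \left(-3 + 5\right) = \left(-13650\right) 20 + 2 = -273000 + 2 = -272998$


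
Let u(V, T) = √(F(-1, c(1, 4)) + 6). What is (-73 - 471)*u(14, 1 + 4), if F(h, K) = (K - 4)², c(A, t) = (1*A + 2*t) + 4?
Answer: -544*√87 ≈ -5074.1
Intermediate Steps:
c(A, t) = 4 + A + 2*t (c(A, t) = (A + 2*t) + 4 = 4 + A + 2*t)
F(h, K) = (-4 + K)²
u(V, T) = √87 (u(V, T) = √((-4 + (4 + 1 + 2*4))² + 6) = √((-4 + (4 + 1 + 8))² + 6) = √((-4 + 13)² + 6) = √(9² + 6) = √(81 + 6) = √87)
(-73 - 471)*u(14, 1 + 4) = (-73 - 471)*√87 = -544*√87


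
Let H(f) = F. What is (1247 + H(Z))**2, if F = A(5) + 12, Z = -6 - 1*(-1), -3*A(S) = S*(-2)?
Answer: 14341369/9 ≈ 1.5935e+6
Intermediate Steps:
A(S) = 2*S/3 (A(S) = -S*(-2)/3 = -(-2)*S/3 = 2*S/3)
Z = -5 (Z = -6 + 1 = -5)
F = 46/3 (F = (2/3)*5 + 12 = 10/3 + 12 = 46/3 ≈ 15.333)
H(f) = 46/3
(1247 + H(Z))**2 = (1247 + 46/3)**2 = (3787/3)**2 = 14341369/9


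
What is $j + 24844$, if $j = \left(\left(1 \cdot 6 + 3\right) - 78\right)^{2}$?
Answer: $29605$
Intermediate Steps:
$j = 4761$ ($j = \left(\left(6 + 3\right) - 78\right)^{2} = \left(9 - 78\right)^{2} = \left(-69\right)^{2} = 4761$)
$j + 24844 = 4761 + 24844 = 29605$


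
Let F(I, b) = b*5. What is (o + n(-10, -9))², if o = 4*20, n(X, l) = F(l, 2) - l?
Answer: 9801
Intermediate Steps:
F(I, b) = 5*b
n(X, l) = 10 - l (n(X, l) = 5*2 - l = 10 - l)
o = 80
(o + n(-10, -9))² = (80 + (10 - 1*(-9)))² = (80 + (10 + 9))² = (80 + 19)² = 99² = 9801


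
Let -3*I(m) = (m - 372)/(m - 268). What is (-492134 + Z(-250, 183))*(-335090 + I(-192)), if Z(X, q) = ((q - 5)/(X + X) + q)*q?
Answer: 4419144415277189/28750 ≈ 1.5371e+11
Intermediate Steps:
I(m) = -(-372 + m)/(3*(-268 + m)) (I(m) = -(m - 372)/(3*(m - 268)) = -(-372 + m)/(3*(-268 + m)))
Z(X, q) = q*(q + (-5 + q)/(2*X)) (Z(X, q) = ((-5 + q)/((2*X)) + q)*q = ((-5 + q)*(1/(2*X)) + q)*q = ((-5 + q)/(2*X) + q)*q = (q + (-5 + q)/(2*X))*q = q*(q + (-5 + q)/(2*X)))
(-492134 + Z(-250, 183))*(-335090 + I(-192)) = (-492134 + (1/2)*183*(-5 + 183 + 2*(-250)*183)/(-250))*(-335090 + (372 - 1*(-192))/(3*(-268 - 192))) = (-492134 + (1/2)*183*(-1/250)*(-5 + 183 - 91500))*(-335090 + (1/3)*(372 + 192)/(-460)) = (-492134 + (1/2)*183*(-1/250)*(-91322))*(-335090 + (1/3)*(-1/460)*564) = (-492134 + 8355963/250)*(-335090 - 47/115) = -114677537/250*(-38535397/115) = 4419144415277189/28750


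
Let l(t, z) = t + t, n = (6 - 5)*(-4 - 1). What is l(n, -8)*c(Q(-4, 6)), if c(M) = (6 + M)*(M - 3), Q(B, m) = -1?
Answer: 200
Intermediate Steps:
n = -5 (n = 1*(-5) = -5)
l(t, z) = 2*t
c(M) = (-3 + M)*(6 + M) (c(M) = (6 + M)*(-3 + M) = (-3 + M)*(6 + M))
l(n, -8)*c(Q(-4, 6)) = (2*(-5))*(-18 + (-1)² + 3*(-1)) = -10*(-18 + 1 - 3) = -10*(-20) = 200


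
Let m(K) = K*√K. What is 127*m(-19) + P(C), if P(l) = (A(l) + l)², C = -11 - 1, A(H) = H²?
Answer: 17424 - 2413*I*√19 ≈ 17424.0 - 10518.0*I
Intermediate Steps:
C = -12
m(K) = K^(3/2)
P(l) = (l + l²)² (P(l) = (l² + l)² = (l + l²)²)
127*m(-19) + P(C) = 127*(-19)^(3/2) + (-12)²*(1 - 12)² = 127*(-19*I*√19) + 144*(-11)² = -2413*I*√19 + 144*121 = -2413*I*√19 + 17424 = 17424 - 2413*I*√19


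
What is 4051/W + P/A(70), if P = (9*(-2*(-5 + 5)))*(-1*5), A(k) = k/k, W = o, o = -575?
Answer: -4051/575 ≈ -7.0452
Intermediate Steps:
W = -575
A(k) = 1
P = 0 (P = (9*(-2*0))*(-5) = (9*0)*(-5) = 0*(-5) = 0)
4051/W + P/A(70) = 4051/(-575) + 0/1 = 4051*(-1/575) + 0*1 = -4051/575 + 0 = -4051/575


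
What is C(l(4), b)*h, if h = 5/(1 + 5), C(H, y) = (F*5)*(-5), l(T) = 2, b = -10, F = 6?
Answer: -125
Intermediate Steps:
C(H, y) = -150 (C(H, y) = (6*5)*(-5) = 30*(-5) = -150)
h = ⅚ (h = 5/6 = (⅙)*5 = ⅚ ≈ 0.83333)
C(l(4), b)*h = -150*⅚ = -125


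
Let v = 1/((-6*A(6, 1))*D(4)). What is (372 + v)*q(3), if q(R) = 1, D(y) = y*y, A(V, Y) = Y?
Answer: 35711/96 ≈ 371.99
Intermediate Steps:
D(y) = y**2
v = -1/96 (v = 1/(-6*1*4**2) = 1/(-6*16) = 1/(-96) = -1/96 ≈ -0.010417)
(372 + v)*q(3) = (372 - 1/96)*1 = (35711/96)*1 = 35711/96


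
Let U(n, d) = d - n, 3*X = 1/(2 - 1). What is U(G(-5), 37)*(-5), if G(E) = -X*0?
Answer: -185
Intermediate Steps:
X = ⅓ (X = 1/(3*(2 - 1)) = (⅓)/1 = (⅓)*1 = ⅓ ≈ 0.33333)
G(E) = 0 (G(E) = -1*⅓*0 = -⅓*0 = 0)
U(G(-5), 37)*(-5) = (37 - 1*0)*(-5) = (37 + 0)*(-5) = 37*(-5) = -185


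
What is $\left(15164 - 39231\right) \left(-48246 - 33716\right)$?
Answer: $1972579454$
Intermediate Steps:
$\left(15164 - 39231\right) \left(-48246 - 33716\right) = \left(-24067\right) \left(-81962\right) = 1972579454$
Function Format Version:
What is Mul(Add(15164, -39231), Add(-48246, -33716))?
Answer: 1972579454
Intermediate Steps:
Mul(Add(15164, -39231), Add(-48246, -33716)) = Mul(-24067, -81962) = 1972579454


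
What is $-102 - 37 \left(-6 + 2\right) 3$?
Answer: $342$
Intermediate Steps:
$-102 - 37 \left(-6 + 2\right) 3 = -102 - 37 \left(\left(-4\right) 3\right) = -102 - -444 = -102 + 444 = 342$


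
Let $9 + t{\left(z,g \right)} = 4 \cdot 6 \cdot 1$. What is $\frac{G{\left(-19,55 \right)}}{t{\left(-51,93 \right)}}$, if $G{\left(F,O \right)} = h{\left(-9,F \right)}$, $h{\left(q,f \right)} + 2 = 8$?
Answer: $\frac{2}{5} \approx 0.4$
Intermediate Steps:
$h{\left(q,f \right)} = 6$ ($h{\left(q,f \right)} = -2 + 8 = 6$)
$t{\left(z,g \right)} = 15$ ($t{\left(z,g \right)} = -9 + 4 \cdot 6 \cdot 1 = -9 + 24 \cdot 1 = -9 + 24 = 15$)
$G{\left(F,O \right)} = 6$
$\frac{G{\left(-19,55 \right)}}{t{\left(-51,93 \right)}} = \frac{6}{15} = 6 \cdot \frac{1}{15} = \frac{2}{5}$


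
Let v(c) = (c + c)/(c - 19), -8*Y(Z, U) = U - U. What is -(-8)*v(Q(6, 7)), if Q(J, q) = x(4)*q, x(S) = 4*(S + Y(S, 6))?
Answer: 1792/93 ≈ 19.269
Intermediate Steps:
Y(Z, U) = 0 (Y(Z, U) = -(U - U)/8 = -1/8*0 = 0)
x(S) = 4*S (x(S) = 4*(S + 0) = 4*S)
Q(J, q) = 16*q (Q(J, q) = (4*4)*q = 16*q)
v(c) = 2*c/(-19 + c) (v(c) = (2*c)/(-19 + c) = 2*c/(-19 + c))
-(-8)*v(Q(6, 7)) = -(-8)*2*(16*7)/(-19 + 16*7) = -(-8)*2*112/(-19 + 112) = -(-8)*2*112/93 = -(-8)*2*112*(1/93) = -(-8)*224/93 = -1*(-1792/93) = 1792/93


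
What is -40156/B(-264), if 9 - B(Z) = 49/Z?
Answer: -10601184/2425 ≈ -4371.6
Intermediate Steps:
B(Z) = 9 - 49/Z
-40156/B(-264) = -40156/(9 - 49/(-264)) = -40156/(9 - 49*(-1/264)) = -40156/(9 + 49/264) = -40156/2425/264 = -40156*264/2425 = -10601184/2425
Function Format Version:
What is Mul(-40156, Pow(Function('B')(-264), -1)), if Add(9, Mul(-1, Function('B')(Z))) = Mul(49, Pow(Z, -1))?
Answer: Rational(-10601184, 2425) ≈ -4371.6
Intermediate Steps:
Function('B')(Z) = Add(9, Mul(-49, Pow(Z, -1))) (Function('B')(Z) = Add(9, Mul(-1, Mul(49, Pow(Z, -1)))) = Add(9, Mul(-49, Pow(Z, -1))))
Mul(-40156, Pow(Function('B')(-264), -1)) = Mul(-40156, Pow(Add(9, Mul(-49, Pow(-264, -1))), -1)) = Mul(-40156, Pow(Add(9, Mul(-49, Rational(-1, 264))), -1)) = Mul(-40156, Pow(Add(9, Rational(49, 264)), -1)) = Mul(-40156, Pow(Rational(2425, 264), -1)) = Mul(-40156, Rational(264, 2425)) = Rational(-10601184, 2425)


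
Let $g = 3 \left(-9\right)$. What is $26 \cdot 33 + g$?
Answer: $831$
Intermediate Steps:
$g = -27$
$26 \cdot 33 + g = 26 \cdot 33 - 27 = 858 - 27 = 831$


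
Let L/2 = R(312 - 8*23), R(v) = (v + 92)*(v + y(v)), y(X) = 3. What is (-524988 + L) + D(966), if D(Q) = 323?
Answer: -467025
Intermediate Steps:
R(v) = (3 + v)*(92 + v) (R(v) = (v + 92)*(v + 3) = (92 + v)*(3 + v) = (3 + v)*(92 + v))
L = 57640 (L = 2*(276 + (312 - 8*23)² + 95*(312 - 8*23)) = 2*(276 + (312 - 184)² + 95*(312 - 184)) = 2*(276 + 128² + 95*128) = 2*(276 + 16384 + 12160) = 2*28820 = 57640)
(-524988 + L) + D(966) = (-524988 + 57640) + 323 = -467348 + 323 = -467025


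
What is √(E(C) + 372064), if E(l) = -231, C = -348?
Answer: 11*√3073 ≈ 609.78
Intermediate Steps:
√(E(C) + 372064) = √(-231 + 372064) = √371833 = 11*√3073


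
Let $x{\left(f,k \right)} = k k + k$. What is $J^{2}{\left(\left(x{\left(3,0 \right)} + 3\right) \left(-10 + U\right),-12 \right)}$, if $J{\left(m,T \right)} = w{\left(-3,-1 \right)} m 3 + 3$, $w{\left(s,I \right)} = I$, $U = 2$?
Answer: $5625$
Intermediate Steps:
$x{\left(f,k \right)} = k + k^{2}$ ($x{\left(f,k \right)} = k^{2} + k = k + k^{2}$)
$J{\left(m,T \right)} = 3 - 3 m$ ($J{\left(m,T \right)} = - m 3 + 3 = - 3 m + 3 = 3 - 3 m$)
$J^{2}{\left(\left(x{\left(3,0 \right)} + 3\right) \left(-10 + U\right),-12 \right)} = \left(3 - 3 \left(0 \left(1 + 0\right) + 3\right) \left(-10 + 2\right)\right)^{2} = \left(3 - 3 \left(0 \cdot 1 + 3\right) \left(-8\right)\right)^{2} = \left(3 - 3 \left(0 + 3\right) \left(-8\right)\right)^{2} = \left(3 - 3 \cdot 3 \left(-8\right)\right)^{2} = \left(3 - -72\right)^{2} = \left(3 + 72\right)^{2} = 75^{2} = 5625$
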